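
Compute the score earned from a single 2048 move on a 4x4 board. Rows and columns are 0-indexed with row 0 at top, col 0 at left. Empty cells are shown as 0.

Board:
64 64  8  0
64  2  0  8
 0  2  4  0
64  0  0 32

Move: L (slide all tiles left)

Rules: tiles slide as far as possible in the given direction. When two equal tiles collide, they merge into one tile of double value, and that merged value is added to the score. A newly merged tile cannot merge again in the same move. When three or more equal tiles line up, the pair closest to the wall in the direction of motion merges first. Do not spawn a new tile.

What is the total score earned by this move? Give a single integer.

Slide left:
row 0: [64, 64, 8, 0] -> [128, 8, 0, 0]  score +128 (running 128)
row 1: [64, 2, 0, 8] -> [64, 2, 8, 0]  score +0 (running 128)
row 2: [0, 2, 4, 0] -> [2, 4, 0, 0]  score +0 (running 128)
row 3: [64, 0, 0, 32] -> [64, 32, 0, 0]  score +0 (running 128)
Board after move:
128   8   0   0
 64   2   8   0
  2   4   0   0
 64  32   0   0

Answer: 128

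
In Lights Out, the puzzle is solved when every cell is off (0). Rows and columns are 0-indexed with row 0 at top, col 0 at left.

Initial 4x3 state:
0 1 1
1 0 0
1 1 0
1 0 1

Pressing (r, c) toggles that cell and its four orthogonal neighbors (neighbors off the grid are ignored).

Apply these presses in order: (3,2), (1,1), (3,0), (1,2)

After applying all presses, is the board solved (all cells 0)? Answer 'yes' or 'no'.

Answer: yes

Derivation:
After press 1 at (3,2):
0 1 1
1 0 0
1 1 1
1 1 0

After press 2 at (1,1):
0 0 1
0 1 1
1 0 1
1 1 0

After press 3 at (3,0):
0 0 1
0 1 1
0 0 1
0 0 0

After press 4 at (1,2):
0 0 0
0 0 0
0 0 0
0 0 0

Lights still on: 0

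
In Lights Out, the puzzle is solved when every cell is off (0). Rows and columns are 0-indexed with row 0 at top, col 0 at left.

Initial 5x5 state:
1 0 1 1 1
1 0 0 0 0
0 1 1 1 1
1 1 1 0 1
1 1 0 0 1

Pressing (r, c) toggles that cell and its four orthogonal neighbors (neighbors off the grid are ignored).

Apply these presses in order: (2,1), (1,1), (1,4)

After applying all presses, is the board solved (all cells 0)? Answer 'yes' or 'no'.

After press 1 at (2,1):
1 0 1 1 1
1 1 0 0 0
1 0 0 1 1
1 0 1 0 1
1 1 0 0 1

After press 2 at (1,1):
1 1 1 1 1
0 0 1 0 0
1 1 0 1 1
1 0 1 0 1
1 1 0 0 1

After press 3 at (1,4):
1 1 1 1 0
0 0 1 1 1
1 1 0 1 0
1 0 1 0 1
1 1 0 0 1

Lights still on: 16

Answer: no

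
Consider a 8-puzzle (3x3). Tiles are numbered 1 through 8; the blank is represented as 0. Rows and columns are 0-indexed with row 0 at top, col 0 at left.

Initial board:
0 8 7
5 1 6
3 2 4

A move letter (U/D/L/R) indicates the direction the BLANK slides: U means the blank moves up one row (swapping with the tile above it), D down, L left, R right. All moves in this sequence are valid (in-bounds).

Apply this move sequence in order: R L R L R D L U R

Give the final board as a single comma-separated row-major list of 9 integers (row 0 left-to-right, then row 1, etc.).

Answer: 1, 0, 7, 8, 5, 6, 3, 2, 4

Derivation:
After move 1 (R):
8 0 7
5 1 6
3 2 4

After move 2 (L):
0 8 7
5 1 6
3 2 4

After move 3 (R):
8 0 7
5 1 6
3 2 4

After move 4 (L):
0 8 7
5 1 6
3 2 4

After move 5 (R):
8 0 7
5 1 6
3 2 4

After move 6 (D):
8 1 7
5 0 6
3 2 4

After move 7 (L):
8 1 7
0 5 6
3 2 4

After move 8 (U):
0 1 7
8 5 6
3 2 4

After move 9 (R):
1 0 7
8 5 6
3 2 4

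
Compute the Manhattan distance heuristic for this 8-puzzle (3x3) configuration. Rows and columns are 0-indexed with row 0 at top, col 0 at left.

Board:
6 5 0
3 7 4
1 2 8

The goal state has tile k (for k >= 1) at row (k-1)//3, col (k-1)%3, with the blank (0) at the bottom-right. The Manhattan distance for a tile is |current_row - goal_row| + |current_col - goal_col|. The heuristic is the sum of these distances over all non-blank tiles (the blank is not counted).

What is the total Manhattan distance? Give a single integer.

Tile 6: (0,0)->(1,2) = 3
Tile 5: (0,1)->(1,1) = 1
Tile 3: (1,0)->(0,2) = 3
Tile 7: (1,1)->(2,0) = 2
Tile 4: (1,2)->(1,0) = 2
Tile 1: (2,0)->(0,0) = 2
Tile 2: (2,1)->(0,1) = 2
Tile 8: (2,2)->(2,1) = 1
Sum: 3 + 1 + 3 + 2 + 2 + 2 + 2 + 1 = 16

Answer: 16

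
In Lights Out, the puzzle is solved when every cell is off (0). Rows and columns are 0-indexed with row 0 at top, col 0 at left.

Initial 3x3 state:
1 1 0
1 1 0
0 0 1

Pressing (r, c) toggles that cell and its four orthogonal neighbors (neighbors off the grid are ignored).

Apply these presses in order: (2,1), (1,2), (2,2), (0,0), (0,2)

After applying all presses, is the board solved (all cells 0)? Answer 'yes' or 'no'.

Answer: no

Derivation:
After press 1 at (2,1):
1 1 0
1 0 0
1 1 0

After press 2 at (1,2):
1 1 1
1 1 1
1 1 1

After press 3 at (2,2):
1 1 1
1 1 0
1 0 0

After press 4 at (0,0):
0 0 1
0 1 0
1 0 0

After press 5 at (0,2):
0 1 0
0 1 1
1 0 0

Lights still on: 4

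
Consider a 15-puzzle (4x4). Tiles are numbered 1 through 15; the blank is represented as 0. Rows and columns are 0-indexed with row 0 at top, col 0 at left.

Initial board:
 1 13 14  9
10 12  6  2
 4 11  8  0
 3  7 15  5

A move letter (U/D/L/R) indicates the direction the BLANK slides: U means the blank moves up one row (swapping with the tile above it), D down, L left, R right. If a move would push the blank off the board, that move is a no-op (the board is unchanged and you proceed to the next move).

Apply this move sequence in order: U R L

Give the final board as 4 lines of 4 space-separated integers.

After move 1 (U):
 1 13 14  9
10 12  6  0
 4 11  8  2
 3  7 15  5

After move 2 (R):
 1 13 14  9
10 12  6  0
 4 11  8  2
 3  7 15  5

After move 3 (L):
 1 13 14  9
10 12  0  6
 4 11  8  2
 3  7 15  5

Answer:  1 13 14  9
10 12  0  6
 4 11  8  2
 3  7 15  5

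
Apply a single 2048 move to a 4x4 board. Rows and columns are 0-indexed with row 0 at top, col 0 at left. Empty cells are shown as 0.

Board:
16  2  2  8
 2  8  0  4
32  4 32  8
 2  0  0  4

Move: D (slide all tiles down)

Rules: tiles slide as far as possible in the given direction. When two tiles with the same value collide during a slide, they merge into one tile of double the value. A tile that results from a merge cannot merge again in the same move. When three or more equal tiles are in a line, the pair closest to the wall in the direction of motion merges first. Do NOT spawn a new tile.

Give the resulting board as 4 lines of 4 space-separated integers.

Answer: 16  0  0  8
 2  2  0  4
32  8  2  8
 2  4 32  4

Derivation:
Slide down:
col 0: [16, 2, 32, 2] -> [16, 2, 32, 2]
col 1: [2, 8, 4, 0] -> [0, 2, 8, 4]
col 2: [2, 0, 32, 0] -> [0, 0, 2, 32]
col 3: [8, 4, 8, 4] -> [8, 4, 8, 4]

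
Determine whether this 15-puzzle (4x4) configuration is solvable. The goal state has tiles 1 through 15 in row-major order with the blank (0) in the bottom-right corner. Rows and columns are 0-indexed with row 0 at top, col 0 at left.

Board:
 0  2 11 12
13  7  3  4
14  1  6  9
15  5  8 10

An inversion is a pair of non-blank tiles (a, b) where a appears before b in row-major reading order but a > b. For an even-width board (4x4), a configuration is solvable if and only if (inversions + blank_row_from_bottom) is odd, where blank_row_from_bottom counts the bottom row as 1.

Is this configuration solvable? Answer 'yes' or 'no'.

Inversions: 47
Blank is in row 0 (0-indexed from top), which is row 4 counting from the bottom (bottom = 1).
47 + 4 = 51, which is odd, so the puzzle is solvable.

Answer: yes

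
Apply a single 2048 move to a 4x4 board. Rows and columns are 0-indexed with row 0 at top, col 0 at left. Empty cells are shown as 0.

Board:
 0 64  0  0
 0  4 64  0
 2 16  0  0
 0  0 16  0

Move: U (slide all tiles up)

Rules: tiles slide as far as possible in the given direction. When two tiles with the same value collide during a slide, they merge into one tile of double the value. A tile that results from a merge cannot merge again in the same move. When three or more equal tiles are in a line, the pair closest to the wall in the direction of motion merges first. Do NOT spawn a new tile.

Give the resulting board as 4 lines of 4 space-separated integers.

Answer:  2 64 64  0
 0  4 16  0
 0 16  0  0
 0  0  0  0

Derivation:
Slide up:
col 0: [0, 0, 2, 0] -> [2, 0, 0, 0]
col 1: [64, 4, 16, 0] -> [64, 4, 16, 0]
col 2: [0, 64, 0, 16] -> [64, 16, 0, 0]
col 3: [0, 0, 0, 0] -> [0, 0, 0, 0]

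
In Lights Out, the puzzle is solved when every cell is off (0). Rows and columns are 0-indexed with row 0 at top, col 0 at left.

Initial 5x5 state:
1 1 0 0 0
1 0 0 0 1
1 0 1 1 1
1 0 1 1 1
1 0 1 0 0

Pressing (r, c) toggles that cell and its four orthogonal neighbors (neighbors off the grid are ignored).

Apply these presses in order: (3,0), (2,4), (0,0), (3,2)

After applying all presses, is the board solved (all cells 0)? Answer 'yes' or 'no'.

Answer: yes

Derivation:
After press 1 at (3,0):
1 1 0 0 0
1 0 0 0 1
0 0 1 1 1
0 1 1 1 1
0 0 1 0 0

After press 2 at (2,4):
1 1 0 0 0
1 0 0 0 0
0 0 1 0 0
0 1 1 1 0
0 0 1 0 0

After press 3 at (0,0):
0 0 0 0 0
0 0 0 0 0
0 0 1 0 0
0 1 1 1 0
0 0 1 0 0

After press 4 at (3,2):
0 0 0 0 0
0 0 0 0 0
0 0 0 0 0
0 0 0 0 0
0 0 0 0 0

Lights still on: 0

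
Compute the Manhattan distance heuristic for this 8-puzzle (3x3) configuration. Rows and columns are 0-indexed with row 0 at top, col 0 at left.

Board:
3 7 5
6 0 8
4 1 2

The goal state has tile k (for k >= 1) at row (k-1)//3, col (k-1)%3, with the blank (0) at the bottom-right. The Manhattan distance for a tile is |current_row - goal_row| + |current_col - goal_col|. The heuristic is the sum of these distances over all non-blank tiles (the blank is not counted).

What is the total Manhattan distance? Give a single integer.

Answer: 18

Derivation:
Tile 3: at (0,0), goal (0,2), distance |0-0|+|0-2| = 2
Tile 7: at (0,1), goal (2,0), distance |0-2|+|1-0| = 3
Tile 5: at (0,2), goal (1,1), distance |0-1|+|2-1| = 2
Tile 6: at (1,0), goal (1,2), distance |1-1|+|0-2| = 2
Tile 8: at (1,2), goal (2,1), distance |1-2|+|2-1| = 2
Tile 4: at (2,0), goal (1,0), distance |2-1|+|0-0| = 1
Tile 1: at (2,1), goal (0,0), distance |2-0|+|1-0| = 3
Tile 2: at (2,2), goal (0,1), distance |2-0|+|2-1| = 3
Sum: 2 + 3 + 2 + 2 + 2 + 1 + 3 + 3 = 18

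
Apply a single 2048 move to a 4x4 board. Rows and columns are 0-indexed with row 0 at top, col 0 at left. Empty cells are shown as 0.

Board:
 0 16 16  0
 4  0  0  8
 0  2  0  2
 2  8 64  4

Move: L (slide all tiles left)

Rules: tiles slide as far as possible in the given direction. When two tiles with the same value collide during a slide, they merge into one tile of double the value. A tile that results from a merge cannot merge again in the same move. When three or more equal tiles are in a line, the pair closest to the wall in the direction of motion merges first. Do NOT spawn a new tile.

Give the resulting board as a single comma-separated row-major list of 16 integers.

Answer: 32, 0, 0, 0, 4, 8, 0, 0, 4, 0, 0, 0, 2, 8, 64, 4

Derivation:
Slide left:
row 0: [0, 16, 16, 0] -> [32, 0, 0, 0]
row 1: [4, 0, 0, 8] -> [4, 8, 0, 0]
row 2: [0, 2, 0, 2] -> [4, 0, 0, 0]
row 3: [2, 8, 64, 4] -> [2, 8, 64, 4]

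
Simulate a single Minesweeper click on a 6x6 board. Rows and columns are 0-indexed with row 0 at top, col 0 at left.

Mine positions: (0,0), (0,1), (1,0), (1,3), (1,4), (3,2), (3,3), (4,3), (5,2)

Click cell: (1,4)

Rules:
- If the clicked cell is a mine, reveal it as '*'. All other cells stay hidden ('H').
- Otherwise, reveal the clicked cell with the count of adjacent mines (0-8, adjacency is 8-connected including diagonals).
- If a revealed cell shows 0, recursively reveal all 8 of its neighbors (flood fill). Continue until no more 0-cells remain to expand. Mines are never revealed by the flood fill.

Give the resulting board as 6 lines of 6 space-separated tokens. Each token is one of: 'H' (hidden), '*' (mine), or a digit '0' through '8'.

H H H H H H
H H H H * H
H H H H H H
H H H H H H
H H H H H H
H H H H H H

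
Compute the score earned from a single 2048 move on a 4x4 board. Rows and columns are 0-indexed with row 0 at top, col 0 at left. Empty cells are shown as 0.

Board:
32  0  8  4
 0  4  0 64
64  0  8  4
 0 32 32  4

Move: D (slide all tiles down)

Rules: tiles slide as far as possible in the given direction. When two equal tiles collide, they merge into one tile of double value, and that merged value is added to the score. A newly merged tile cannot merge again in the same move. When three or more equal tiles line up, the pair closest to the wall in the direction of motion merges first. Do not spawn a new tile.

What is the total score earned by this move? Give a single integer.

Answer: 24

Derivation:
Slide down:
col 0: [32, 0, 64, 0] -> [0, 0, 32, 64]  score +0 (running 0)
col 1: [0, 4, 0, 32] -> [0, 0, 4, 32]  score +0 (running 0)
col 2: [8, 0, 8, 32] -> [0, 0, 16, 32]  score +16 (running 16)
col 3: [4, 64, 4, 4] -> [0, 4, 64, 8]  score +8 (running 24)
Board after move:
 0  0  0  0
 0  0  0  4
32  4 16 64
64 32 32  8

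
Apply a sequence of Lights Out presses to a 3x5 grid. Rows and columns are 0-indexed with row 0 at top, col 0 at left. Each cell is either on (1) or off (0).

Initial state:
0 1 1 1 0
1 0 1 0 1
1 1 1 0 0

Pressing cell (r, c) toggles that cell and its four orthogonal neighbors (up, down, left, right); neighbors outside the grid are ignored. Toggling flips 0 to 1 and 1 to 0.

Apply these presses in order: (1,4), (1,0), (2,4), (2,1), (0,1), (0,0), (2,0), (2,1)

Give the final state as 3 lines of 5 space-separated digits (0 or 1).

Answer: 1 1 0 1 1
0 0 1 1 1
1 0 1 1 0

Derivation:
After press 1 at (1,4):
0 1 1 1 1
1 0 1 1 0
1 1 1 0 1

After press 2 at (1,0):
1 1 1 1 1
0 1 1 1 0
0 1 1 0 1

After press 3 at (2,4):
1 1 1 1 1
0 1 1 1 1
0 1 1 1 0

After press 4 at (2,1):
1 1 1 1 1
0 0 1 1 1
1 0 0 1 0

After press 5 at (0,1):
0 0 0 1 1
0 1 1 1 1
1 0 0 1 0

After press 6 at (0,0):
1 1 0 1 1
1 1 1 1 1
1 0 0 1 0

After press 7 at (2,0):
1 1 0 1 1
0 1 1 1 1
0 1 0 1 0

After press 8 at (2,1):
1 1 0 1 1
0 0 1 1 1
1 0 1 1 0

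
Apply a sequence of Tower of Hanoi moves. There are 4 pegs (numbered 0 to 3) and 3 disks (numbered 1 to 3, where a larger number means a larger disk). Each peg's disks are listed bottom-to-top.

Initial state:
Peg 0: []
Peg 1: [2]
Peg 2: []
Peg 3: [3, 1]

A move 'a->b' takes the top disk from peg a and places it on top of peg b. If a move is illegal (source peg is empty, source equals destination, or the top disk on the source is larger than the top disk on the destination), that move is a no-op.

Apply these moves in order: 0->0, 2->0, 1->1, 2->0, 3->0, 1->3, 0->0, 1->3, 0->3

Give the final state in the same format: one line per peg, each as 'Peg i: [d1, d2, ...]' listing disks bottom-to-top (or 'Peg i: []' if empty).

After move 1 (0->0):
Peg 0: []
Peg 1: [2]
Peg 2: []
Peg 3: [3, 1]

After move 2 (2->0):
Peg 0: []
Peg 1: [2]
Peg 2: []
Peg 3: [3, 1]

After move 3 (1->1):
Peg 0: []
Peg 1: [2]
Peg 2: []
Peg 3: [3, 1]

After move 4 (2->0):
Peg 0: []
Peg 1: [2]
Peg 2: []
Peg 3: [3, 1]

After move 5 (3->0):
Peg 0: [1]
Peg 1: [2]
Peg 2: []
Peg 3: [3]

After move 6 (1->3):
Peg 0: [1]
Peg 1: []
Peg 2: []
Peg 3: [3, 2]

After move 7 (0->0):
Peg 0: [1]
Peg 1: []
Peg 2: []
Peg 3: [3, 2]

After move 8 (1->3):
Peg 0: [1]
Peg 1: []
Peg 2: []
Peg 3: [3, 2]

After move 9 (0->3):
Peg 0: []
Peg 1: []
Peg 2: []
Peg 3: [3, 2, 1]

Answer: Peg 0: []
Peg 1: []
Peg 2: []
Peg 3: [3, 2, 1]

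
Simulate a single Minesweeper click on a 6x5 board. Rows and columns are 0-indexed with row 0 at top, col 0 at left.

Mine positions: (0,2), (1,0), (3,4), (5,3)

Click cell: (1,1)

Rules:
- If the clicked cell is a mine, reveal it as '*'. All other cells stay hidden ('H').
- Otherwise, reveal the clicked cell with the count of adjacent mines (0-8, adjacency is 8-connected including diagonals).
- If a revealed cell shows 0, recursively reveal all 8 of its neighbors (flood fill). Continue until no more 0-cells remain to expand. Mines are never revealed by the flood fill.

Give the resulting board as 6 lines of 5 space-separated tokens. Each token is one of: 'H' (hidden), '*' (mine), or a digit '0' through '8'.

H H H H H
H 2 H H H
H H H H H
H H H H H
H H H H H
H H H H H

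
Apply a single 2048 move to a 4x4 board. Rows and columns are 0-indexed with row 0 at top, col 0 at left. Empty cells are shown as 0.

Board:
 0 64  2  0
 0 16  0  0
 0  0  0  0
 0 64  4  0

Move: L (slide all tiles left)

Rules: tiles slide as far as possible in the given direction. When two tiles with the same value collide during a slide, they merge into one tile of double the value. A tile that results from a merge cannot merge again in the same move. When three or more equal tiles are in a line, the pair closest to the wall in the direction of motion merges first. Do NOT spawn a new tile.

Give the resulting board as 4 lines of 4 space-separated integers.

Answer: 64  2  0  0
16  0  0  0
 0  0  0  0
64  4  0  0

Derivation:
Slide left:
row 0: [0, 64, 2, 0] -> [64, 2, 0, 0]
row 1: [0, 16, 0, 0] -> [16, 0, 0, 0]
row 2: [0, 0, 0, 0] -> [0, 0, 0, 0]
row 3: [0, 64, 4, 0] -> [64, 4, 0, 0]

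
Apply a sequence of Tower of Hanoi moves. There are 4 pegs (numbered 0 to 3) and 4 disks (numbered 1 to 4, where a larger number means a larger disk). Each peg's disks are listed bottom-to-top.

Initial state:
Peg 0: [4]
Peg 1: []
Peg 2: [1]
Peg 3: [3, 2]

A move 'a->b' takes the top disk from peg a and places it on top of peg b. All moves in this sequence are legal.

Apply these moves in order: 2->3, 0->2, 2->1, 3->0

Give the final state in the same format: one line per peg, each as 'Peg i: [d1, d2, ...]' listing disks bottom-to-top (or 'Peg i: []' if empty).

Answer: Peg 0: [1]
Peg 1: [4]
Peg 2: []
Peg 3: [3, 2]

Derivation:
After move 1 (2->3):
Peg 0: [4]
Peg 1: []
Peg 2: []
Peg 3: [3, 2, 1]

After move 2 (0->2):
Peg 0: []
Peg 1: []
Peg 2: [4]
Peg 3: [3, 2, 1]

After move 3 (2->1):
Peg 0: []
Peg 1: [4]
Peg 2: []
Peg 3: [3, 2, 1]

After move 4 (3->0):
Peg 0: [1]
Peg 1: [4]
Peg 2: []
Peg 3: [3, 2]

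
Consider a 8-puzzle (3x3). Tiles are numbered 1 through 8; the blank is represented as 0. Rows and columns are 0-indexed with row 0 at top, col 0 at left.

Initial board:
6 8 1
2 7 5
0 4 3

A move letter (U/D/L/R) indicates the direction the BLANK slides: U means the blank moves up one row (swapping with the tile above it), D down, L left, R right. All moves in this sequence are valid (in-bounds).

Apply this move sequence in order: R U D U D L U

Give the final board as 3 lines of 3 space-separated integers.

Answer: 6 8 1
0 7 5
2 4 3

Derivation:
After move 1 (R):
6 8 1
2 7 5
4 0 3

After move 2 (U):
6 8 1
2 0 5
4 7 3

After move 3 (D):
6 8 1
2 7 5
4 0 3

After move 4 (U):
6 8 1
2 0 5
4 7 3

After move 5 (D):
6 8 1
2 7 5
4 0 3

After move 6 (L):
6 8 1
2 7 5
0 4 3

After move 7 (U):
6 8 1
0 7 5
2 4 3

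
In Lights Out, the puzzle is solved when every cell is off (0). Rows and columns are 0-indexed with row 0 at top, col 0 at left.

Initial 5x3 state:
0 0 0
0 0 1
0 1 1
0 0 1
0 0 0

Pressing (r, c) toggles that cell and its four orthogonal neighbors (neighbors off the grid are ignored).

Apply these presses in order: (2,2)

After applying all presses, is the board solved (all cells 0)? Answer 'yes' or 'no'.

After press 1 at (2,2):
0 0 0
0 0 0
0 0 0
0 0 0
0 0 0

Lights still on: 0

Answer: yes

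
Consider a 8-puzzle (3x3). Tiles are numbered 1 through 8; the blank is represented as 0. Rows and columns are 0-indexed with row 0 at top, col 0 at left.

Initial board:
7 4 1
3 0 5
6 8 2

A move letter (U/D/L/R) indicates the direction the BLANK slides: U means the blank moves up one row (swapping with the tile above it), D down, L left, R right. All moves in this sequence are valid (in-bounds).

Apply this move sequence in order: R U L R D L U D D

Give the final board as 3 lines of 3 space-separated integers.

Answer: 7 4 1
3 8 5
6 0 2

Derivation:
After move 1 (R):
7 4 1
3 5 0
6 8 2

After move 2 (U):
7 4 0
3 5 1
6 8 2

After move 3 (L):
7 0 4
3 5 1
6 8 2

After move 4 (R):
7 4 0
3 5 1
6 8 2

After move 5 (D):
7 4 1
3 5 0
6 8 2

After move 6 (L):
7 4 1
3 0 5
6 8 2

After move 7 (U):
7 0 1
3 4 5
6 8 2

After move 8 (D):
7 4 1
3 0 5
6 8 2

After move 9 (D):
7 4 1
3 8 5
6 0 2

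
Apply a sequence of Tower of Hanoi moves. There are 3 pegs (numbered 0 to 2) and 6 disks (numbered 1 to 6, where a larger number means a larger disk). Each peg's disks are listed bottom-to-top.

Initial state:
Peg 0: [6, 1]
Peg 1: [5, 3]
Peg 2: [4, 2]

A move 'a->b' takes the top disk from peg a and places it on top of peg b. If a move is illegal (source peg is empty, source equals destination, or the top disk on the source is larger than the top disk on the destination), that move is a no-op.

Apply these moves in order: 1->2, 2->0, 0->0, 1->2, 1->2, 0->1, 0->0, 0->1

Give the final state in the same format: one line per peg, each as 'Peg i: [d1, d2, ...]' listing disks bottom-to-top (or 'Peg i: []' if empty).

Answer: Peg 0: [6]
Peg 1: [5, 3, 1]
Peg 2: [4, 2]

Derivation:
After move 1 (1->2):
Peg 0: [6, 1]
Peg 1: [5, 3]
Peg 2: [4, 2]

After move 2 (2->0):
Peg 0: [6, 1]
Peg 1: [5, 3]
Peg 2: [4, 2]

After move 3 (0->0):
Peg 0: [6, 1]
Peg 1: [5, 3]
Peg 2: [4, 2]

After move 4 (1->2):
Peg 0: [6, 1]
Peg 1: [5, 3]
Peg 2: [4, 2]

After move 5 (1->2):
Peg 0: [6, 1]
Peg 1: [5, 3]
Peg 2: [4, 2]

After move 6 (0->1):
Peg 0: [6]
Peg 1: [5, 3, 1]
Peg 2: [4, 2]

After move 7 (0->0):
Peg 0: [6]
Peg 1: [5, 3, 1]
Peg 2: [4, 2]

After move 8 (0->1):
Peg 0: [6]
Peg 1: [5, 3, 1]
Peg 2: [4, 2]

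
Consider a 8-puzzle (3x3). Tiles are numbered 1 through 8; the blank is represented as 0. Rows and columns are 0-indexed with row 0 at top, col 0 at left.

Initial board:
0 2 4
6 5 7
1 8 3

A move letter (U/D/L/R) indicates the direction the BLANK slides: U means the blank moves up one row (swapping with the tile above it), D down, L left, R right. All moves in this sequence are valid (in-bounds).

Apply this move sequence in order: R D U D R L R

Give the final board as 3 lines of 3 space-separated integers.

After move 1 (R):
2 0 4
6 5 7
1 8 3

After move 2 (D):
2 5 4
6 0 7
1 8 3

After move 3 (U):
2 0 4
6 5 7
1 8 3

After move 4 (D):
2 5 4
6 0 7
1 8 3

After move 5 (R):
2 5 4
6 7 0
1 8 3

After move 6 (L):
2 5 4
6 0 7
1 8 3

After move 7 (R):
2 5 4
6 7 0
1 8 3

Answer: 2 5 4
6 7 0
1 8 3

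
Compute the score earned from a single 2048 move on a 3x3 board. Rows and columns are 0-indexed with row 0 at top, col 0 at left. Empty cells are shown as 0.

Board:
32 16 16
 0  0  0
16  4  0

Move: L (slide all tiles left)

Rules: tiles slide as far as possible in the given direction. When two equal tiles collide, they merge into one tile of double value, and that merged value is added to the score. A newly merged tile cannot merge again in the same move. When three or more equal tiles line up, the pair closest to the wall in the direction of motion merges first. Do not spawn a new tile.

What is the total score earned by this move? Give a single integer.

Slide left:
row 0: [32, 16, 16] -> [32, 32, 0]  score +32 (running 32)
row 1: [0, 0, 0] -> [0, 0, 0]  score +0 (running 32)
row 2: [16, 4, 0] -> [16, 4, 0]  score +0 (running 32)
Board after move:
32 32  0
 0  0  0
16  4  0

Answer: 32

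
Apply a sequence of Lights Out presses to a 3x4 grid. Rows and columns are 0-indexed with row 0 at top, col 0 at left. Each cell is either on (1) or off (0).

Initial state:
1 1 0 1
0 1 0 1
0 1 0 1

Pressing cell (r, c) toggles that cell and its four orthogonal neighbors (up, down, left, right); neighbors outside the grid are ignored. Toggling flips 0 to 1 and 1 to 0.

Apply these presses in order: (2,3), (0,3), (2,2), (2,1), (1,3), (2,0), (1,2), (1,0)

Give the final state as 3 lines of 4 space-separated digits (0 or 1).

After press 1 at (2,3):
1 1 0 1
0 1 0 0
0 1 1 0

After press 2 at (0,3):
1 1 1 0
0 1 0 1
0 1 1 0

After press 3 at (2,2):
1 1 1 0
0 1 1 1
0 0 0 1

After press 4 at (2,1):
1 1 1 0
0 0 1 1
1 1 1 1

After press 5 at (1,3):
1 1 1 1
0 0 0 0
1 1 1 0

After press 6 at (2,0):
1 1 1 1
1 0 0 0
0 0 1 0

After press 7 at (1,2):
1 1 0 1
1 1 1 1
0 0 0 0

After press 8 at (1,0):
0 1 0 1
0 0 1 1
1 0 0 0

Answer: 0 1 0 1
0 0 1 1
1 0 0 0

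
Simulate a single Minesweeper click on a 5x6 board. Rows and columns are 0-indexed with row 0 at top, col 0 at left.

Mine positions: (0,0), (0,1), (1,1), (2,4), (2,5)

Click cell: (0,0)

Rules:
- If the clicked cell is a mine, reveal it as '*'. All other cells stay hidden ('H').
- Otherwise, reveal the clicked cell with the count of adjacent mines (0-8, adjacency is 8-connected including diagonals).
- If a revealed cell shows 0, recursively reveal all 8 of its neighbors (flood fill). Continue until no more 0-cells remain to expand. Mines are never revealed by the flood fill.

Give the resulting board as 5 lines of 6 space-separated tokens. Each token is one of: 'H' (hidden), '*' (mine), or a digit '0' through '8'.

* H H H H H
H H H H H H
H H H H H H
H H H H H H
H H H H H H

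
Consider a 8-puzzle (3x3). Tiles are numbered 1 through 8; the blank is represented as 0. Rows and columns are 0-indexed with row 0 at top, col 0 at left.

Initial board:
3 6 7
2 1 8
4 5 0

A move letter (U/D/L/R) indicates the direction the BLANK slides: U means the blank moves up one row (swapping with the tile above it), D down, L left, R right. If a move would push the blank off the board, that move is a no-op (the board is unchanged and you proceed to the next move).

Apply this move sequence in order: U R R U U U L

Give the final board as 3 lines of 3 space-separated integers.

Answer: 3 0 6
2 1 7
4 5 8

Derivation:
After move 1 (U):
3 6 7
2 1 0
4 5 8

After move 2 (R):
3 6 7
2 1 0
4 5 8

After move 3 (R):
3 6 7
2 1 0
4 5 8

After move 4 (U):
3 6 0
2 1 7
4 5 8

After move 5 (U):
3 6 0
2 1 7
4 5 8

After move 6 (U):
3 6 0
2 1 7
4 5 8

After move 7 (L):
3 0 6
2 1 7
4 5 8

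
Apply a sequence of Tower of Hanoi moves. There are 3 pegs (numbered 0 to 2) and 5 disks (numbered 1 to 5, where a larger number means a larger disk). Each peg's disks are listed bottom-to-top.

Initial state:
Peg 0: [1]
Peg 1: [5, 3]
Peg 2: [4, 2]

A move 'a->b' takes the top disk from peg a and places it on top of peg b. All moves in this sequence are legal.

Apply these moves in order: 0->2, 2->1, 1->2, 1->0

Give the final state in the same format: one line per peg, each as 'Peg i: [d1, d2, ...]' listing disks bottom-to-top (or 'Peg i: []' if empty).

After move 1 (0->2):
Peg 0: []
Peg 1: [5, 3]
Peg 2: [4, 2, 1]

After move 2 (2->1):
Peg 0: []
Peg 1: [5, 3, 1]
Peg 2: [4, 2]

After move 3 (1->2):
Peg 0: []
Peg 1: [5, 3]
Peg 2: [4, 2, 1]

After move 4 (1->0):
Peg 0: [3]
Peg 1: [5]
Peg 2: [4, 2, 1]

Answer: Peg 0: [3]
Peg 1: [5]
Peg 2: [4, 2, 1]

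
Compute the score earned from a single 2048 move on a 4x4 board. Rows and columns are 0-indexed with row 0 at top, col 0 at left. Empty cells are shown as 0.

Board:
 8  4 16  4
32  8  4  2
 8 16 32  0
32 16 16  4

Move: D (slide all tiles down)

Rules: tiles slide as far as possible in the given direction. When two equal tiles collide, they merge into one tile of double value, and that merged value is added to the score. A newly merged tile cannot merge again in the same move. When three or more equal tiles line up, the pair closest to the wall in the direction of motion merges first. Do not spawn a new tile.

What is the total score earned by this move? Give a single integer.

Slide down:
col 0: [8, 32, 8, 32] -> [8, 32, 8, 32]  score +0 (running 0)
col 1: [4, 8, 16, 16] -> [0, 4, 8, 32]  score +32 (running 32)
col 2: [16, 4, 32, 16] -> [16, 4, 32, 16]  score +0 (running 32)
col 3: [4, 2, 0, 4] -> [0, 4, 2, 4]  score +0 (running 32)
Board after move:
 8  0 16  0
32  4  4  4
 8  8 32  2
32 32 16  4

Answer: 32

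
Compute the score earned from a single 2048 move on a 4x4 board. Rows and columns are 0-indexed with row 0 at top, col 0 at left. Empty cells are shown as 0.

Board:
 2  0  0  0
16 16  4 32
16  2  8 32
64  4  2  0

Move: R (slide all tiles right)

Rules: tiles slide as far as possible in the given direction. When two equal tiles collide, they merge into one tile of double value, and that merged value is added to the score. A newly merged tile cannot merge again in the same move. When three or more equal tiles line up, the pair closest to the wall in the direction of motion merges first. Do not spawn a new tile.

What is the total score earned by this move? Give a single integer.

Slide right:
row 0: [2, 0, 0, 0] -> [0, 0, 0, 2]  score +0 (running 0)
row 1: [16, 16, 4, 32] -> [0, 32, 4, 32]  score +32 (running 32)
row 2: [16, 2, 8, 32] -> [16, 2, 8, 32]  score +0 (running 32)
row 3: [64, 4, 2, 0] -> [0, 64, 4, 2]  score +0 (running 32)
Board after move:
 0  0  0  2
 0 32  4 32
16  2  8 32
 0 64  4  2

Answer: 32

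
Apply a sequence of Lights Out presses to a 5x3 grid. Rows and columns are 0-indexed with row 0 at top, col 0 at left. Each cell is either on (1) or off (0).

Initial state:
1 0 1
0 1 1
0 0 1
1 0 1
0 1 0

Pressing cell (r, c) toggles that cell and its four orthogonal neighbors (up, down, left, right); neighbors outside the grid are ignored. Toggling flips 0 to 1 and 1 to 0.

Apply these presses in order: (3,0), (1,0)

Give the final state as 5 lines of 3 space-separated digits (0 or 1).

Answer: 0 0 1
1 0 1
0 0 1
0 1 1
1 1 0

Derivation:
After press 1 at (3,0):
1 0 1
0 1 1
1 0 1
0 1 1
1 1 0

After press 2 at (1,0):
0 0 1
1 0 1
0 0 1
0 1 1
1 1 0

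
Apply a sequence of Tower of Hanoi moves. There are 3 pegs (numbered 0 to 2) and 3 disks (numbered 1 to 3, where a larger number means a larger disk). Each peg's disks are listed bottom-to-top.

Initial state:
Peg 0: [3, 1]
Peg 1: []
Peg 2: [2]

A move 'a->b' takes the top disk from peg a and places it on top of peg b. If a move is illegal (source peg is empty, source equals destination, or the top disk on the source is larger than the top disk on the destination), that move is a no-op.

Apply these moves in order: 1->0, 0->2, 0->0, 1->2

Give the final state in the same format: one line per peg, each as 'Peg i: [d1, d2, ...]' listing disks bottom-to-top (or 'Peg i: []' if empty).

After move 1 (1->0):
Peg 0: [3, 1]
Peg 1: []
Peg 2: [2]

After move 2 (0->2):
Peg 0: [3]
Peg 1: []
Peg 2: [2, 1]

After move 3 (0->0):
Peg 0: [3]
Peg 1: []
Peg 2: [2, 1]

After move 4 (1->2):
Peg 0: [3]
Peg 1: []
Peg 2: [2, 1]

Answer: Peg 0: [3]
Peg 1: []
Peg 2: [2, 1]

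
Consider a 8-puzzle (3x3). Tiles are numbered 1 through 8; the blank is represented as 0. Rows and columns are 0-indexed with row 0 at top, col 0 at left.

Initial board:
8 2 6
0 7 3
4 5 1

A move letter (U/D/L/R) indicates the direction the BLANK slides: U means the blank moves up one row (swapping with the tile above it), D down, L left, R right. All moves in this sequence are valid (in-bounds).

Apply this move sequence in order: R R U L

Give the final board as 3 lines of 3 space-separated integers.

Answer: 8 0 2
7 3 6
4 5 1

Derivation:
After move 1 (R):
8 2 6
7 0 3
4 5 1

After move 2 (R):
8 2 6
7 3 0
4 5 1

After move 3 (U):
8 2 0
7 3 6
4 5 1

After move 4 (L):
8 0 2
7 3 6
4 5 1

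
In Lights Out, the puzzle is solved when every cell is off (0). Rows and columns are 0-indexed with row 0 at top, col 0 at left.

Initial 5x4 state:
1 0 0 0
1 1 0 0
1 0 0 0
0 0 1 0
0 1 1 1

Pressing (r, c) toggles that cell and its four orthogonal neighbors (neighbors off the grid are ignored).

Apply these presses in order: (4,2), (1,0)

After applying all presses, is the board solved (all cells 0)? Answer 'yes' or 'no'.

Answer: yes

Derivation:
After press 1 at (4,2):
1 0 0 0
1 1 0 0
1 0 0 0
0 0 0 0
0 0 0 0

After press 2 at (1,0):
0 0 0 0
0 0 0 0
0 0 0 0
0 0 0 0
0 0 0 0

Lights still on: 0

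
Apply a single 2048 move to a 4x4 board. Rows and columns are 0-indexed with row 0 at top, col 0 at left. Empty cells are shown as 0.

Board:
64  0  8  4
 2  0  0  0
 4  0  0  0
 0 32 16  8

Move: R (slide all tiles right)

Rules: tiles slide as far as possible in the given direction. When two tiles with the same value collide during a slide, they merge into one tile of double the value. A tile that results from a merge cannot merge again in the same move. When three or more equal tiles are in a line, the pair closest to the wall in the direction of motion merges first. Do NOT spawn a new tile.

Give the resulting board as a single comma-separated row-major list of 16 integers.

Answer: 0, 64, 8, 4, 0, 0, 0, 2, 0, 0, 0, 4, 0, 32, 16, 8

Derivation:
Slide right:
row 0: [64, 0, 8, 4] -> [0, 64, 8, 4]
row 1: [2, 0, 0, 0] -> [0, 0, 0, 2]
row 2: [4, 0, 0, 0] -> [0, 0, 0, 4]
row 3: [0, 32, 16, 8] -> [0, 32, 16, 8]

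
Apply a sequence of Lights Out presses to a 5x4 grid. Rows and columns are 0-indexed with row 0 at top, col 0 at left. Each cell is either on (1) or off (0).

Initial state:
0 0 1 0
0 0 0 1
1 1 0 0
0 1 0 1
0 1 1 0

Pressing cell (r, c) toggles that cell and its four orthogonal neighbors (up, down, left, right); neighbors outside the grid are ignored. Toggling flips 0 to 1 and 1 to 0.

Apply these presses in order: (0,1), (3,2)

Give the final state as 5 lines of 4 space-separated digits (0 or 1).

After press 1 at (0,1):
1 1 0 0
0 1 0 1
1 1 0 0
0 1 0 1
0 1 1 0

After press 2 at (3,2):
1 1 0 0
0 1 0 1
1 1 1 0
0 0 1 0
0 1 0 0

Answer: 1 1 0 0
0 1 0 1
1 1 1 0
0 0 1 0
0 1 0 0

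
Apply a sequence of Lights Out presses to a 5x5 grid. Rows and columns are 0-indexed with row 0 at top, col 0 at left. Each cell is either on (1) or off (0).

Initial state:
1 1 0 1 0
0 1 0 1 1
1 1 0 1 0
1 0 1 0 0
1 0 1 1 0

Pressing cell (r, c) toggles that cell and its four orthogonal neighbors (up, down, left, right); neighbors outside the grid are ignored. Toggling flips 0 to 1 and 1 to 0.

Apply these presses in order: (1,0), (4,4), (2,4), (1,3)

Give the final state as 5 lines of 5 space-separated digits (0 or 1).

Answer: 0 1 0 0 0
1 0 1 0 1
0 1 0 1 1
1 0 1 0 0
1 0 1 0 1

Derivation:
After press 1 at (1,0):
0 1 0 1 0
1 0 0 1 1
0 1 0 1 0
1 0 1 0 0
1 0 1 1 0

After press 2 at (4,4):
0 1 0 1 0
1 0 0 1 1
0 1 0 1 0
1 0 1 0 1
1 0 1 0 1

After press 3 at (2,4):
0 1 0 1 0
1 0 0 1 0
0 1 0 0 1
1 0 1 0 0
1 0 1 0 1

After press 4 at (1,3):
0 1 0 0 0
1 0 1 0 1
0 1 0 1 1
1 0 1 0 0
1 0 1 0 1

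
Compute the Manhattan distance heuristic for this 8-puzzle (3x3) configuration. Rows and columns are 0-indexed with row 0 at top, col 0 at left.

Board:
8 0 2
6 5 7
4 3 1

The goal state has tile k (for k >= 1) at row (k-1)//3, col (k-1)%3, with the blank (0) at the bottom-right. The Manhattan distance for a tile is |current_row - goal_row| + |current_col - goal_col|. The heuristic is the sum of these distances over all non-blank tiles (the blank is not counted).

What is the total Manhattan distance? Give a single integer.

Answer: 17

Derivation:
Tile 8: at (0,0), goal (2,1), distance |0-2|+|0-1| = 3
Tile 2: at (0,2), goal (0,1), distance |0-0|+|2-1| = 1
Tile 6: at (1,0), goal (1,2), distance |1-1|+|0-2| = 2
Tile 5: at (1,1), goal (1,1), distance |1-1|+|1-1| = 0
Tile 7: at (1,2), goal (2,0), distance |1-2|+|2-0| = 3
Tile 4: at (2,0), goal (1,0), distance |2-1|+|0-0| = 1
Tile 3: at (2,1), goal (0,2), distance |2-0|+|1-2| = 3
Tile 1: at (2,2), goal (0,0), distance |2-0|+|2-0| = 4
Sum: 3 + 1 + 2 + 0 + 3 + 1 + 3 + 4 = 17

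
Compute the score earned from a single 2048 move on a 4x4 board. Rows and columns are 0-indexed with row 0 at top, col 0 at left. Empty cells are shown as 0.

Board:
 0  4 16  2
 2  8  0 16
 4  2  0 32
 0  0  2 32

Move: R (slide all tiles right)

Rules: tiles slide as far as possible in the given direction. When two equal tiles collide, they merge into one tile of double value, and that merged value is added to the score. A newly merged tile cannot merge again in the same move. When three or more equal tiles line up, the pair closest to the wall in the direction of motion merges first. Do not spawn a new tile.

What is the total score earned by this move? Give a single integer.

Answer: 0

Derivation:
Slide right:
row 0: [0, 4, 16, 2] -> [0, 4, 16, 2]  score +0 (running 0)
row 1: [2, 8, 0, 16] -> [0, 2, 8, 16]  score +0 (running 0)
row 2: [4, 2, 0, 32] -> [0, 4, 2, 32]  score +0 (running 0)
row 3: [0, 0, 2, 32] -> [0, 0, 2, 32]  score +0 (running 0)
Board after move:
 0  4 16  2
 0  2  8 16
 0  4  2 32
 0  0  2 32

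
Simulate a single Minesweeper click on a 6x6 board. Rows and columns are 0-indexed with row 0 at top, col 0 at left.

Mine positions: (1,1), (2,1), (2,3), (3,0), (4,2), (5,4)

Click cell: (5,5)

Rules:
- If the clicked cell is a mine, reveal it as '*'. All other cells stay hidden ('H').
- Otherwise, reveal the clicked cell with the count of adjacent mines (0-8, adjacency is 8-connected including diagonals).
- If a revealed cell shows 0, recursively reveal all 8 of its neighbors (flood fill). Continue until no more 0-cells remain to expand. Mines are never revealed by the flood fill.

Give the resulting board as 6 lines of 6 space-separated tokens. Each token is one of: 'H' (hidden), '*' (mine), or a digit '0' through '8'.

H H H H H H
H H H H H H
H H H H H H
H H H H H H
H H H H H H
H H H H H 1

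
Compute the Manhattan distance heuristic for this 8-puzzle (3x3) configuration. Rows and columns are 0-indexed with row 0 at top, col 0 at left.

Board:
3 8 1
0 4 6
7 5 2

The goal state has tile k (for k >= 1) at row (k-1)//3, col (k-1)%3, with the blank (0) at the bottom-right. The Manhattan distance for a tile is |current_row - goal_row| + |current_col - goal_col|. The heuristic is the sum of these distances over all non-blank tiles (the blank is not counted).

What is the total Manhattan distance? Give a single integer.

Tile 3: at (0,0), goal (0,2), distance |0-0|+|0-2| = 2
Tile 8: at (0,1), goal (2,1), distance |0-2|+|1-1| = 2
Tile 1: at (0,2), goal (0,0), distance |0-0|+|2-0| = 2
Tile 4: at (1,1), goal (1,0), distance |1-1|+|1-0| = 1
Tile 6: at (1,2), goal (1,2), distance |1-1|+|2-2| = 0
Tile 7: at (2,0), goal (2,0), distance |2-2|+|0-0| = 0
Tile 5: at (2,1), goal (1,1), distance |2-1|+|1-1| = 1
Tile 2: at (2,2), goal (0,1), distance |2-0|+|2-1| = 3
Sum: 2 + 2 + 2 + 1 + 0 + 0 + 1 + 3 = 11

Answer: 11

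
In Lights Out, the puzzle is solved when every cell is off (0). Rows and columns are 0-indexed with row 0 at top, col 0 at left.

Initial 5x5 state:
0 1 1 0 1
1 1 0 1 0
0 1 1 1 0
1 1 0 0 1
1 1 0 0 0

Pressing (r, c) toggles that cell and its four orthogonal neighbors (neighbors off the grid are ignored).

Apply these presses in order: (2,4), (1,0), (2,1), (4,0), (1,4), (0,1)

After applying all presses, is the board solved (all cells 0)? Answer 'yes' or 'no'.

After press 1 at (2,4):
0 1 1 0 1
1 1 0 1 1
0 1 1 0 1
1 1 0 0 0
1 1 0 0 0

After press 2 at (1,0):
1 1 1 0 1
0 0 0 1 1
1 1 1 0 1
1 1 0 0 0
1 1 0 0 0

After press 3 at (2,1):
1 1 1 0 1
0 1 0 1 1
0 0 0 0 1
1 0 0 0 0
1 1 0 0 0

After press 4 at (4,0):
1 1 1 0 1
0 1 0 1 1
0 0 0 0 1
0 0 0 0 0
0 0 0 0 0

After press 5 at (1,4):
1 1 1 0 0
0 1 0 0 0
0 0 0 0 0
0 0 0 0 0
0 0 0 0 0

After press 6 at (0,1):
0 0 0 0 0
0 0 0 0 0
0 0 0 0 0
0 0 0 0 0
0 0 0 0 0

Lights still on: 0

Answer: yes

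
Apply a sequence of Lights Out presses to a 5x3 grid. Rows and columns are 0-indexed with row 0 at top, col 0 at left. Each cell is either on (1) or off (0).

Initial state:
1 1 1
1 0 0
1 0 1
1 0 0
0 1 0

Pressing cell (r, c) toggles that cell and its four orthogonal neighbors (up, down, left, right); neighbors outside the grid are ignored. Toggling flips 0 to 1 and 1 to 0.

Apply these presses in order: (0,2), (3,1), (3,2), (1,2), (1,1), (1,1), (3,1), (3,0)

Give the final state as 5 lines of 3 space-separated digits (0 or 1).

After press 1 at (0,2):
1 0 0
1 0 1
1 0 1
1 0 0
0 1 0

After press 2 at (3,1):
1 0 0
1 0 1
1 1 1
0 1 1
0 0 0

After press 3 at (3,2):
1 0 0
1 0 1
1 1 0
0 0 0
0 0 1

After press 4 at (1,2):
1 0 1
1 1 0
1 1 1
0 0 0
0 0 1

After press 5 at (1,1):
1 1 1
0 0 1
1 0 1
0 0 0
0 0 1

After press 6 at (1,1):
1 0 1
1 1 0
1 1 1
0 0 0
0 0 1

After press 7 at (3,1):
1 0 1
1 1 0
1 0 1
1 1 1
0 1 1

After press 8 at (3,0):
1 0 1
1 1 0
0 0 1
0 0 1
1 1 1

Answer: 1 0 1
1 1 0
0 0 1
0 0 1
1 1 1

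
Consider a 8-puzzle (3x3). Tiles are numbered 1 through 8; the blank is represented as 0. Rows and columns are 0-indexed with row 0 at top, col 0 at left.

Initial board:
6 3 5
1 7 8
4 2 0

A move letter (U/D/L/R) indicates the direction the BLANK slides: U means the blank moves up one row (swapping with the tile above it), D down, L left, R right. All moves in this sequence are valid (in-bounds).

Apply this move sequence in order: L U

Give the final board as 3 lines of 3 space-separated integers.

Answer: 6 3 5
1 0 8
4 7 2

Derivation:
After move 1 (L):
6 3 5
1 7 8
4 0 2

After move 2 (U):
6 3 5
1 0 8
4 7 2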